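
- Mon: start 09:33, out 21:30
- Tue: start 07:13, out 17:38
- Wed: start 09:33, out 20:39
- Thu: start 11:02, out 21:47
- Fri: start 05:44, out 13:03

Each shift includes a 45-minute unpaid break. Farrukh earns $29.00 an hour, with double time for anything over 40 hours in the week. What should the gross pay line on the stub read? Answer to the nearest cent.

$1611.43

Mon: 09:33–21:30 = 11 h 57 min; less 45 min break → 11 h 12 min
Tue: 07:13–17:38 = 10 h 25 min; less 45 min break → 9 h 40 min
Wed: 09:33–20:39 = 11 h 6 min; less 45 min break → 10 h 21 min
Thu: 11:02–21:47 = 10 h 45 min; less 45 min break → 10 h 0 min
Fri: 05:44–13:03 = 7 h 19 min; less 45 min break → 6 h 34 min
Total worked: 47 h 47 min = 2867 min.
Regular 40 h 0 min = 2400 min at $29.00/h; overtime 7 h 47 min = 467 min at $58.00/h.
Pay = (2400 × $29.00 + 467 × $58.00) ÷ 60 = $1611.43.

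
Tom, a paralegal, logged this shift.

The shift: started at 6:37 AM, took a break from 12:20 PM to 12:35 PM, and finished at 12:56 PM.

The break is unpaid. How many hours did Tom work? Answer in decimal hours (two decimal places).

The shift: 6:37 AM–12:56 PM = 6 h 19 min; less 15 min break → 6 h 4 min

6.07 hours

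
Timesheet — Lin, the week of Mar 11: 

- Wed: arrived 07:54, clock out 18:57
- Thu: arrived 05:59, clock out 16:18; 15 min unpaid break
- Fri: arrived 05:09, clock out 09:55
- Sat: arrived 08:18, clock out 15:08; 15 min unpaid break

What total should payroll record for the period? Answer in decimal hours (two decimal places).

Wed: 07:54–18:57 = 11 h 3 min
Thu: 05:59–16:18 = 10 h 19 min; less 15 min break → 10 h 4 min
Fri: 05:09–09:55 = 4 h 46 min
Sat: 08:18–15:08 = 6 h 50 min; less 15 min break → 6 h 35 min
Total: 11 h 3 min + 10 h 4 min + 4 h 46 min + 6 h 35 min = 32 h 28 min.

32.47 hours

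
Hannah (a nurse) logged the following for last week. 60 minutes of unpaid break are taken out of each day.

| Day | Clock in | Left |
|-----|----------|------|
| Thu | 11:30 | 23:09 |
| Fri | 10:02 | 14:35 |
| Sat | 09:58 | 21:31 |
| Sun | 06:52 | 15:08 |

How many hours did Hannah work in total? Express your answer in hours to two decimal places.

32.02 hours

Thu: 11:30–23:09 = 11 h 39 min; less 60 min break → 10 h 39 min
Fri: 10:02–14:35 = 4 h 33 min; less 60 min break → 3 h 33 min
Sat: 09:58–21:31 = 11 h 33 min; less 60 min break → 10 h 33 min
Sun: 06:52–15:08 = 8 h 16 min; less 60 min break → 7 h 16 min
Total: 10 h 39 min + 3 h 33 min + 10 h 33 min + 7 h 16 min = 32 h 1 min.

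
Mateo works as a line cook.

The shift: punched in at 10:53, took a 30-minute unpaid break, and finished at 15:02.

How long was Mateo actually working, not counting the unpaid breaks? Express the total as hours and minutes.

The shift: 10:53–15:02 = 4 h 9 min; less 30 min break → 3 h 39 min

3 h 39 min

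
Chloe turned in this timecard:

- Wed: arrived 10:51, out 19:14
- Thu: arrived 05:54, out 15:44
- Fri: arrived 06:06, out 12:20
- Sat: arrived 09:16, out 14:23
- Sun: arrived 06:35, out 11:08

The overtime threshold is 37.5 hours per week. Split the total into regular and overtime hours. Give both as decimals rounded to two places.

Regular 34.12 hours, overtime 0.00 hours

Wed: 10:51–19:14 = 8 h 23 min
Thu: 05:54–15:44 = 9 h 50 min
Fri: 06:06–12:20 = 6 h 14 min
Sat: 09:16–14:23 = 5 h 7 min
Sun: 06:35–11:08 = 4 h 33 min
Total worked: 34 h 7 min = 34.12 h.
Threshold 37.5 h → overtime 0 h 0 min, regular 34 h 7 min.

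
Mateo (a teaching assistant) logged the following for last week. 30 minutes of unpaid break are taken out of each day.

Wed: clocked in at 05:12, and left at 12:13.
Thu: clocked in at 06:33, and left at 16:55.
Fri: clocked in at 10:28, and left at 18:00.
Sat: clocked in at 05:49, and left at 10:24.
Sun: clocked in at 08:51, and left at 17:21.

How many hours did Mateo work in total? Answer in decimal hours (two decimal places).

35.50 hours

Wed: 05:12–12:13 = 7 h 1 min; less 30 min break → 6 h 31 min
Thu: 06:33–16:55 = 10 h 22 min; less 30 min break → 9 h 52 min
Fri: 10:28–18:00 = 7 h 32 min; less 30 min break → 7 h 2 min
Sat: 05:49–10:24 = 4 h 35 min; less 30 min break → 4 h 5 min
Sun: 08:51–17:21 = 8 h 30 min; less 30 min break → 8 h 0 min
Total: 6 h 31 min + 9 h 52 min + 7 h 2 min + 4 h 5 min + 8 h 0 min = 35 h 30 min.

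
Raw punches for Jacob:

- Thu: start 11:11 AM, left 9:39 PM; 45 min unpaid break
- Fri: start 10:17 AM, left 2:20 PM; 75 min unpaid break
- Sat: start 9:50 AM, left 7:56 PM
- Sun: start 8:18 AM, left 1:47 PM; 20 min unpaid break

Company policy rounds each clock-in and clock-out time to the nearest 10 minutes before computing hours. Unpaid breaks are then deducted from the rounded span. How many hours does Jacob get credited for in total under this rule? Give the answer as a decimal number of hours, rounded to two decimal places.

Thu: in 11:11 AM→11:10 AM, out 9:39 PM→9:40 PM; 10 h 30 min − 45 min = 9 h 45 min
Fri: in 10:17 AM→10:20 AM, out 2:20 PM→2:20 PM; 4 h 0 min − 75 min = 2 h 45 min
Sat: in 9:50 AM→9:50 AM, out 7:56 PM→8:00 PM; 10 h 10 min
Sun: in 8:18 AM→8:20 AM, out 1:47 PM→1:50 PM; 5 h 30 min − 20 min = 5 h 10 min
Total credited: 27 h 50 min.

27.83 hours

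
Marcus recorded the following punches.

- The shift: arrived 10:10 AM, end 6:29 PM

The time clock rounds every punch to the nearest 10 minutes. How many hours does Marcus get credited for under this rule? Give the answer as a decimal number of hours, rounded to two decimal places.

8.33 hours

The shift: in 10:10 AM→10:10 AM, out 6:29 PM→6:30 PM; 8 h 20 min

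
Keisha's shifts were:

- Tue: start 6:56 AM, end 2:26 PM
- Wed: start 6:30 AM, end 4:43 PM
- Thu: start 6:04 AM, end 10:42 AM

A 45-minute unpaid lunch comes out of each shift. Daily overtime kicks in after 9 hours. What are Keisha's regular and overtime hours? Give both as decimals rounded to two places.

Regular 19.63 hours, overtime 0.47 hours

Tue: 6:56 AM–2:26 PM = 7 h 30 min; less 45 min break → 6 h 45 min
Wed: 6:30 AM–4:43 PM = 10 h 13 min; less 45 min break → 9 h 28 min
Thu: 6:04 AM–10:42 AM = 4 h 38 min; less 45 min break → 3 h 53 min
Tue reg 6 h 45 min / OT 0 h 0 min; Wed reg 9 h 0 min / OT 0 h 28 min; Thu reg 3 h 53 min / OT 0 h 0 min.
Totals: regular 19 h 38 min, overtime 0 h 28 min.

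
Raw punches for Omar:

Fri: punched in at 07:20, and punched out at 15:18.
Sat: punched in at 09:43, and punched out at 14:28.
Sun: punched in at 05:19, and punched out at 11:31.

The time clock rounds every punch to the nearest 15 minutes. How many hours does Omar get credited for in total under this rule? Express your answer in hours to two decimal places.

Fri: in 07:20→07:15, out 15:18→15:15; 8 h 0 min
Sat: in 09:43→09:45, out 14:28→14:30; 4 h 45 min
Sun: in 05:19→05:15, out 11:31→11:30; 6 h 15 min
Total credited: 19 h 0 min.

19.00 hours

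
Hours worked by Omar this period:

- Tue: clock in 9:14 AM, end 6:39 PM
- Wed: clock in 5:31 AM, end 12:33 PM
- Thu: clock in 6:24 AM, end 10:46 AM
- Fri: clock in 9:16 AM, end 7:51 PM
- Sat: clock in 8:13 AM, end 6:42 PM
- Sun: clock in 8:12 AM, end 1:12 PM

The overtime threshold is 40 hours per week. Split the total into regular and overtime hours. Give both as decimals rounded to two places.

Regular 40.00 hours, overtime 6.88 hours

Tue: 9:14 AM–6:39 PM = 9 h 25 min
Wed: 5:31 AM–12:33 PM = 7 h 2 min
Thu: 6:24 AM–10:46 AM = 4 h 22 min
Fri: 9:16 AM–7:51 PM = 10 h 35 min
Sat: 8:13 AM–6:42 PM = 10 h 29 min
Sun: 8:12 AM–1:12 PM = 5 h 0 min
Total worked: 46 h 53 min = 46.88 h.
Threshold 40 h → overtime 6 h 53 min, regular 40 h 0 min.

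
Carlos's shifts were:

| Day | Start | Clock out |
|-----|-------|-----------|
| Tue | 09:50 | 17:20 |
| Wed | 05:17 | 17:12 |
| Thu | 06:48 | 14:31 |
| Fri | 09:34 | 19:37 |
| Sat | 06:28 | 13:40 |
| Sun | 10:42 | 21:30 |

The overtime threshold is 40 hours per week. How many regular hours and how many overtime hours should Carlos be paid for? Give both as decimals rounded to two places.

Regular 40.00 hours, overtime 15.18 hours

Tue: 09:50–17:20 = 7 h 30 min
Wed: 05:17–17:12 = 11 h 55 min
Thu: 06:48–14:31 = 7 h 43 min
Fri: 09:34–19:37 = 10 h 3 min
Sat: 06:28–13:40 = 7 h 12 min
Sun: 10:42–21:30 = 10 h 48 min
Total worked: 55 h 11 min = 55.18 h.
Threshold 40 h → overtime 15 h 11 min, regular 40 h 0 min.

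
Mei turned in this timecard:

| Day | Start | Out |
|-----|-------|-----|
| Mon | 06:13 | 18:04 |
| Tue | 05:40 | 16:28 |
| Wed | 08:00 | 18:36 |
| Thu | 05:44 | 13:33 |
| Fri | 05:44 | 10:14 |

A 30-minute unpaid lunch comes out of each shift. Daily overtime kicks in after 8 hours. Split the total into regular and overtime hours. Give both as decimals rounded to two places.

Mon: 06:13–18:04 = 11 h 51 min; less 30 min break → 11 h 21 min
Tue: 05:40–16:28 = 10 h 48 min; less 30 min break → 10 h 18 min
Wed: 08:00–18:36 = 10 h 36 min; less 30 min break → 10 h 6 min
Thu: 05:44–13:33 = 7 h 49 min; less 30 min break → 7 h 19 min
Fri: 05:44–10:14 = 4 h 30 min; less 30 min break → 4 h 0 min
Mon reg 8 h 0 min / OT 3 h 21 min; Tue reg 8 h 0 min / OT 2 h 18 min; Wed reg 8 h 0 min / OT 2 h 6 min; Thu reg 7 h 19 min / OT 0 h 0 min; Fri reg 4 h 0 min / OT 0 h 0 min.
Totals: regular 35 h 19 min, overtime 7 h 45 min.

Regular 35.32 hours, overtime 7.75 hours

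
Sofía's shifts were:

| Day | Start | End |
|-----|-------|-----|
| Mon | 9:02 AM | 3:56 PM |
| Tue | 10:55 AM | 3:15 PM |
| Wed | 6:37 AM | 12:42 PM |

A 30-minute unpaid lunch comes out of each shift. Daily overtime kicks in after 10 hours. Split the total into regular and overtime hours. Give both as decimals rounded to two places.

Regular 15.82 hours, overtime 0.00 hours

Mon: 9:02 AM–3:56 PM = 6 h 54 min; less 30 min break → 6 h 24 min
Tue: 10:55 AM–3:15 PM = 4 h 20 min; less 30 min break → 3 h 50 min
Wed: 6:37 AM–12:42 PM = 6 h 5 min; less 30 min break → 5 h 35 min
Mon reg 6 h 24 min / OT 0 h 0 min; Tue reg 3 h 50 min / OT 0 h 0 min; Wed reg 5 h 35 min / OT 0 h 0 min.
Totals: regular 15 h 49 min, overtime 0 h 0 min.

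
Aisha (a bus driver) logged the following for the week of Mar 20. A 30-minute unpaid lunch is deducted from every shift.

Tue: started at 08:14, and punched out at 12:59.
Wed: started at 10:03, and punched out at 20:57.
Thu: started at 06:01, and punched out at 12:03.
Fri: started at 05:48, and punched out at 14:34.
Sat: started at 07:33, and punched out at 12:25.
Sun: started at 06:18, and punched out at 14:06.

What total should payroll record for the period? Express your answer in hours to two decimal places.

40.12 hours

Tue: 08:14–12:59 = 4 h 45 min; less 30 min break → 4 h 15 min
Wed: 10:03–20:57 = 10 h 54 min; less 30 min break → 10 h 24 min
Thu: 06:01–12:03 = 6 h 2 min; less 30 min break → 5 h 32 min
Fri: 05:48–14:34 = 8 h 46 min; less 30 min break → 8 h 16 min
Sat: 07:33–12:25 = 4 h 52 min; less 30 min break → 4 h 22 min
Sun: 06:18–14:06 = 7 h 48 min; less 30 min break → 7 h 18 min
Total: 4 h 15 min + 10 h 24 min + 5 h 32 min + 8 h 16 min + 4 h 22 min + 7 h 18 min = 40 h 7 min.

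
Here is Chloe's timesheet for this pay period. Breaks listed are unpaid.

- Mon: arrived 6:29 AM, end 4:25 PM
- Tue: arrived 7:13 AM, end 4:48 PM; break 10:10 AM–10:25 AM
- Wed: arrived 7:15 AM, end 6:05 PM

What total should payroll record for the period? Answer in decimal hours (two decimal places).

30.10 hours

Mon: 6:29 AM–4:25 PM = 9 h 56 min
Tue: 7:13 AM–4:48 PM = 9 h 35 min; less 15 min break → 9 h 20 min
Wed: 7:15 AM–6:05 PM = 10 h 50 min
Total: 9 h 56 min + 9 h 20 min + 10 h 50 min = 30 h 6 min.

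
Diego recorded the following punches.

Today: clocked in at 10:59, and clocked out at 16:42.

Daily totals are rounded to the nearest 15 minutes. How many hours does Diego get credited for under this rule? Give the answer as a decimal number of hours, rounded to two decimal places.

Today: 10:59–16:42 = 5 h 43 min → rounds to 5 h 45 min

5.75 hours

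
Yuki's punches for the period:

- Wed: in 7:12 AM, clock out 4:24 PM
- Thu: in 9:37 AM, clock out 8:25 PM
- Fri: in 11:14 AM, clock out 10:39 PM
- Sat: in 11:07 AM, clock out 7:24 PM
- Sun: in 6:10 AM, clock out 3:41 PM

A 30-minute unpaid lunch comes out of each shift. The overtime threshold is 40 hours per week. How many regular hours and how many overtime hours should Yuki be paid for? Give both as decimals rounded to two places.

Wed: 7:12 AM–4:24 PM = 9 h 12 min; less 30 min break → 8 h 42 min
Thu: 9:37 AM–8:25 PM = 10 h 48 min; less 30 min break → 10 h 18 min
Fri: 11:14 AM–10:39 PM = 11 h 25 min; less 30 min break → 10 h 55 min
Sat: 11:07 AM–7:24 PM = 8 h 17 min; less 30 min break → 7 h 47 min
Sun: 6:10 AM–3:41 PM = 9 h 31 min; less 30 min break → 9 h 1 min
Total worked: 46 h 43 min = 46.72 h.
Threshold 40 h → overtime 6 h 43 min, regular 40 h 0 min.

Regular 40.00 hours, overtime 6.72 hours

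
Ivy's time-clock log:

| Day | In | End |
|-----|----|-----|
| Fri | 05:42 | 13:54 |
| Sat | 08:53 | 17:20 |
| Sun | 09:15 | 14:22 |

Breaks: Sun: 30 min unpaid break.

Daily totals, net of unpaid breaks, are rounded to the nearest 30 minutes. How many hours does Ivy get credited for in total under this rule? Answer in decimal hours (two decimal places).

Fri: 05:42–13:54 = 8 h 12 min → rounds to 8 h 0 min
Sat: 08:53–17:20 = 8 h 27 min → rounds to 8 h 30 min
Sun: 09:15–14:22 = 5 h 7 min − 30 min = 4 h 37 min → rounds to 4 h 30 min
Total credited: 21 h 0 min.

21.00 hours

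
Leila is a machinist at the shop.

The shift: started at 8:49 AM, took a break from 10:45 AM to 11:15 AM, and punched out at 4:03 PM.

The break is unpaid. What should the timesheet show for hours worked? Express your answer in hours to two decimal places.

6.73 hours

The shift: 8:49 AM–4:03 PM = 7 h 14 min; less 30 min break → 6 h 44 min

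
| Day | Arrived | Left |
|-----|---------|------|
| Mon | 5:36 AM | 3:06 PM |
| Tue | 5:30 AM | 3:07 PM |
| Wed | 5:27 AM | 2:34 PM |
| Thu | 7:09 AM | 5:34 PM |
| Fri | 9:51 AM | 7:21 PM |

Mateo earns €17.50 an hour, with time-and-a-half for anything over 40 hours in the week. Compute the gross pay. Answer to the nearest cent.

Mon: 5:36 AM–3:06 PM = 9 h 30 min
Tue: 5:30 AM–3:07 PM = 9 h 37 min
Wed: 5:27 AM–2:34 PM = 9 h 7 min
Thu: 7:09 AM–5:34 PM = 10 h 25 min
Fri: 9:51 AM–7:21 PM = 9 h 30 min
Total worked: 48 h 9 min = 2889 min.
Regular 40 h 0 min = 2400 min at €17.50/h; overtime 8 h 9 min = 489 min at €26.25/h.
Pay = (2400 × €17.50 + 489 × €26.25) ÷ 60 = €913.94.

€913.94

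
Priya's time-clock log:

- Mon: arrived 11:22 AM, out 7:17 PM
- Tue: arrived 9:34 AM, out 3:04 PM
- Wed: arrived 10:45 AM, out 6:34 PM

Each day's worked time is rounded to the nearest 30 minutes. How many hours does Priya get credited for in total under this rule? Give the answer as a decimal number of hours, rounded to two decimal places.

Mon: 11:22 AM–7:17 PM = 7 h 55 min → rounds to 8 h 0 min
Tue: 9:34 AM–3:04 PM = 5 h 30 min → rounds to 5 h 30 min
Wed: 10:45 AM–6:34 PM = 7 h 49 min → rounds to 8 h 0 min
Total credited: 21 h 30 min.

21.50 hours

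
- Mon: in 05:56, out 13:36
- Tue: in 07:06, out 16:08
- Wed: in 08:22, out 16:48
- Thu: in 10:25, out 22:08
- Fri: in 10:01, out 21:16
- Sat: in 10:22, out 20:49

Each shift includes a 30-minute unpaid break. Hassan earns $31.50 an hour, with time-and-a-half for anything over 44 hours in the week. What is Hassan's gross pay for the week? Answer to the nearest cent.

$1931.74

Mon: 05:56–13:36 = 7 h 40 min; less 30 min break → 7 h 10 min
Tue: 07:06–16:08 = 9 h 2 min; less 30 min break → 8 h 32 min
Wed: 08:22–16:48 = 8 h 26 min; less 30 min break → 7 h 56 min
Thu: 10:25–22:08 = 11 h 43 min; less 30 min break → 11 h 13 min
Fri: 10:01–21:16 = 11 h 15 min; less 30 min break → 10 h 45 min
Sat: 10:22–20:49 = 10 h 27 min; less 30 min break → 9 h 57 min
Total worked: 55 h 33 min = 3333 min.
Regular 44 h 0 min = 2640 min at $31.50/h; overtime 11 h 33 min = 693 min at $47.25/h.
Pay = (2640 × $31.50 + 693 × $47.25) ÷ 60 = $1931.74.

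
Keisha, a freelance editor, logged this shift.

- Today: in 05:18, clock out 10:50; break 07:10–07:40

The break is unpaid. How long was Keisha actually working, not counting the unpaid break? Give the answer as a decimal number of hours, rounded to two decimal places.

5.03 hours

Today: 05:18–10:50 = 5 h 32 min; less 30 min break → 5 h 2 min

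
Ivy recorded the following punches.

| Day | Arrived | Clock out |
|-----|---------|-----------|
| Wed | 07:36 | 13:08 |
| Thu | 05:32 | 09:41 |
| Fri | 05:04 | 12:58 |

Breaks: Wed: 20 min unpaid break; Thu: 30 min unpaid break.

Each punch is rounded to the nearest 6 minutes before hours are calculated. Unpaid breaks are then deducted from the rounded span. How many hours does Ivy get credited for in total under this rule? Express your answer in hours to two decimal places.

Wed: in 07:36→07:36, out 13:08→13:06; 5 h 30 min − 20 min = 5 h 10 min
Thu: in 05:32→05:30, out 09:41→09:42; 4 h 12 min − 30 min = 3 h 42 min
Fri: in 05:04→05:06, out 12:58→13:00; 7 h 54 min
Total credited: 16 h 46 min.

16.77 hours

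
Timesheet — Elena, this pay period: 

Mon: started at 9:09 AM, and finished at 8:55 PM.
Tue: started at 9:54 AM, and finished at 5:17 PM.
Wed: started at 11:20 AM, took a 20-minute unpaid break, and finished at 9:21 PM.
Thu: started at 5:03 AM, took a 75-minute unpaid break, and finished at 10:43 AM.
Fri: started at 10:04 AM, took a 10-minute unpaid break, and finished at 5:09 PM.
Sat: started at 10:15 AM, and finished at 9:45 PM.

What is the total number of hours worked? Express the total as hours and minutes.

51 h 40 min

Mon: 9:09 AM–8:55 PM = 11 h 46 min
Tue: 9:54 AM–5:17 PM = 7 h 23 min
Wed: 11:20 AM–9:21 PM = 10 h 1 min; less 20 min break → 9 h 41 min
Thu: 5:03 AM–10:43 AM = 5 h 40 min; less 75 min break → 4 h 25 min
Fri: 10:04 AM–5:09 PM = 7 h 5 min; less 10 min break → 6 h 55 min
Sat: 10:15 AM–9:45 PM = 11 h 30 min
Total: 11 h 46 min + 7 h 23 min + 9 h 41 min + 4 h 25 min + 6 h 55 min + 11 h 30 min = 51 h 40 min.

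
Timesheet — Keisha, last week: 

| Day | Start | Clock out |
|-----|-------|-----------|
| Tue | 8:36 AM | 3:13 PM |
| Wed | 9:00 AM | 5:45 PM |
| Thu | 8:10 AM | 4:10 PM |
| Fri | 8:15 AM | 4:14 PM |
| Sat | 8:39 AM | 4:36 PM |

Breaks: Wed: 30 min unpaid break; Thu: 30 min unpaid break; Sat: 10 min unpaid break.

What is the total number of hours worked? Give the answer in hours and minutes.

Tue: 8:36 AM–3:13 PM = 6 h 37 min
Wed: 9:00 AM–5:45 PM = 8 h 45 min; less 30 min break → 8 h 15 min
Thu: 8:10 AM–4:10 PM = 8 h 0 min; less 30 min break → 7 h 30 min
Fri: 8:15 AM–4:14 PM = 7 h 59 min
Sat: 8:39 AM–4:36 PM = 7 h 57 min; less 10 min break → 7 h 47 min
Total: 6 h 37 min + 8 h 15 min + 7 h 30 min + 7 h 59 min + 7 h 47 min = 38 h 8 min.

38 h 8 min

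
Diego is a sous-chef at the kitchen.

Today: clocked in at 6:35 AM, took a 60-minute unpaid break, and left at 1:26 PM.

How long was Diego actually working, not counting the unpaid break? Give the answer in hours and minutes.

Today: 6:35 AM–1:26 PM = 6 h 51 min; less 60 min break → 5 h 51 min

5 h 51 min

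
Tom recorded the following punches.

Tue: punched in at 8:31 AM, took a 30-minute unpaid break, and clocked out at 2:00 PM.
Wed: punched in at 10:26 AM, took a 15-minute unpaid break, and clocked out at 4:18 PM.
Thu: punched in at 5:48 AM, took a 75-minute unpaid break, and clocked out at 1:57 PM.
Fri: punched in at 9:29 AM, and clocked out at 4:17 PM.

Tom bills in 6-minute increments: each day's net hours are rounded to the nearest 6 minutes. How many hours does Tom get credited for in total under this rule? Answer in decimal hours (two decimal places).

24.30 hours

Tue: 8:31 AM–2:00 PM = 5 h 29 min − 30 min = 4 h 59 min → rounds to 5 h 0 min
Wed: 10:26 AM–4:18 PM = 5 h 52 min − 15 min = 5 h 37 min → rounds to 5 h 36 min
Thu: 5:48 AM–1:57 PM = 8 h 9 min − 75 min = 6 h 54 min → rounds to 6 h 54 min
Fri: 9:29 AM–4:17 PM = 6 h 48 min → rounds to 6 h 48 min
Total credited: 24 h 18 min.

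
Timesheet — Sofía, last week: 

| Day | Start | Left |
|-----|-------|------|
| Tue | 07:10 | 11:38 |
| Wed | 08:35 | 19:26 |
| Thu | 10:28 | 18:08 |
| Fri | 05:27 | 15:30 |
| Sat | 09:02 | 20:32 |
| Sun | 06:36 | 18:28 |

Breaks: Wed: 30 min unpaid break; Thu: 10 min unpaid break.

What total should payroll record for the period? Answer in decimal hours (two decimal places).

55.73 hours

Tue: 07:10–11:38 = 4 h 28 min
Wed: 08:35–19:26 = 10 h 51 min; less 30 min break → 10 h 21 min
Thu: 10:28–18:08 = 7 h 40 min; less 10 min break → 7 h 30 min
Fri: 05:27–15:30 = 10 h 3 min
Sat: 09:02–20:32 = 11 h 30 min
Sun: 06:36–18:28 = 11 h 52 min
Total: 4 h 28 min + 10 h 21 min + 7 h 30 min + 10 h 3 min + 11 h 30 min + 11 h 52 min = 55 h 44 min.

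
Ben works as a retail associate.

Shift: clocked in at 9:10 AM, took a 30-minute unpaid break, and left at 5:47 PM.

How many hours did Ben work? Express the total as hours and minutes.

Shift: 9:10 AM–5:47 PM = 8 h 37 min; less 30 min break → 8 h 7 min

8 h 7 min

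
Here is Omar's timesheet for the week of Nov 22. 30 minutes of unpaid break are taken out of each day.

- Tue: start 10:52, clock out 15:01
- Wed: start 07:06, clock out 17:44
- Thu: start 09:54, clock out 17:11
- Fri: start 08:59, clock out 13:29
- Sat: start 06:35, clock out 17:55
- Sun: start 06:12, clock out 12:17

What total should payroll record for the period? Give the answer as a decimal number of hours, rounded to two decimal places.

Tue: 10:52–15:01 = 4 h 9 min; less 30 min break → 3 h 39 min
Wed: 07:06–17:44 = 10 h 38 min; less 30 min break → 10 h 8 min
Thu: 09:54–17:11 = 7 h 17 min; less 30 min break → 6 h 47 min
Fri: 08:59–13:29 = 4 h 30 min; less 30 min break → 4 h 0 min
Sat: 06:35–17:55 = 11 h 20 min; less 30 min break → 10 h 50 min
Sun: 06:12–12:17 = 6 h 5 min; less 30 min break → 5 h 35 min
Total: 3 h 39 min + 10 h 8 min + 6 h 47 min + 4 h 0 min + 10 h 50 min + 5 h 35 min = 40 h 59 min.

40.98 hours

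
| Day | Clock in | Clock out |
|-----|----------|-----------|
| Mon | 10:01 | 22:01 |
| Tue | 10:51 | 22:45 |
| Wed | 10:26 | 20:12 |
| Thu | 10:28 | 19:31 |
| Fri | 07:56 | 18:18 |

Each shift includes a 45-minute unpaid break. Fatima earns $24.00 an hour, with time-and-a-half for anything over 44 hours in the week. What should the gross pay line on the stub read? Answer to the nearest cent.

Mon: 10:01–22:01 = 12 h 0 min; less 45 min break → 11 h 15 min
Tue: 10:51–22:45 = 11 h 54 min; less 45 min break → 11 h 9 min
Wed: 10:26–20:12 = 9 h 46 min; less 45 min break → 9 h 1 min
Thu: 10:28–19:31 = 9 h 3 min; less 45 min break → 8 h 18 min
Fri: 07:56–18:18 = 10 h 22 min; less 45 min break → 9 h 37 min
Total worked: 49 h 20 min = 2960 min.
Regular 44 h 0 min = 2640 min at $24.00/h; overtime 5 h 20 min = 320 min at $36.00/h.
Pay = (2640 × $24.00 + 320 × $36.00) ÷ 60 = $1248.00.

$1248.00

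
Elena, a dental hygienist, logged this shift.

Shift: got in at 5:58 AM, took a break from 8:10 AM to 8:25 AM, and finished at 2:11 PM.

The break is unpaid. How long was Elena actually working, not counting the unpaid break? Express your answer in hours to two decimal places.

Shift: 5:58 AM–2:11 PM = 8 h 13 min; less 15 min break → 7 h 58 min

7.97 hours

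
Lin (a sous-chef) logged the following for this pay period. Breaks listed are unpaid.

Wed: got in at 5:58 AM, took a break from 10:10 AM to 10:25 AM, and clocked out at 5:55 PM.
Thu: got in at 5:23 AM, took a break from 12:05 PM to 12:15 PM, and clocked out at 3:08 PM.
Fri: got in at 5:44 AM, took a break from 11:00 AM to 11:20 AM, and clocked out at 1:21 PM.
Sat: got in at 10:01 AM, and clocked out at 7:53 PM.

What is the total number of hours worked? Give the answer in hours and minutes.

38 h 26 min

Wed: 5:58 AM–5:55 PM = 11 h 57 min; less 15 min break → 11 h 42 min
Thu: 5:23 AM–3:08 PM = 9 h 45 min; less 10 min break → 9 h 35 min
Fri: 5:44 AM–1:21 PM = 7 h 37 min; less 20 min break → 7 h 17 min
Sat: 10:01 AM–7:53 PM = 9 h 52 min
Total: 11 h 42 min + 9 h 35 min + 7 h 17 min + 9 h 52 min = 38 h 26 min.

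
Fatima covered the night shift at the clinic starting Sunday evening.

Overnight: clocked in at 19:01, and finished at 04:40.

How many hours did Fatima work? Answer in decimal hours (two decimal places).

Overnight: 19:01 → midnight = 4 h 59 min; midnight → 04:40 = 4 h 40 min; span 9 h 39 min

9.65 hours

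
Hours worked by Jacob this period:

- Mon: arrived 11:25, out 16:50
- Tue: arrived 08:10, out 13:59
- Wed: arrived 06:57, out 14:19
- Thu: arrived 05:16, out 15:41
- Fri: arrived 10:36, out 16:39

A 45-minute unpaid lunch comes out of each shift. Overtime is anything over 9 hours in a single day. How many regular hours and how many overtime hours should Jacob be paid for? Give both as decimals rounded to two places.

Regular 30.65 hours, overtime 0.67 hours

Mon: 11:25–16:50 = 5 h 25 min; less 45 min break → 4 h 40 min
Tue: 08:10–13:59 = 5 h 49 min; less 45 min break → 5 h 4 min
Wed: 06:57–14:19 = 7 h 22 min; less 45 min break → 6 h 37 min
Thu: 05:16–15:41 = 10 h 25 min; less 45 min break → 9 h 40 min
Fri: 10:36–16:39 = 6 h 3 min; less 45 min break → 5 h 18 min
Mon reg 4 h 40 min / OT 0 h 0 min; Tue reg 5 h 4 min / OT 0 h 0 min; Wed reg 6 h 37 min / OT 0 h 0 min; Thu reg 9 h 0 min / OT 0 h 40 min; Fri reg 5 h 18 min / OT 0 h 0 min.
Totals: regular 30 h 39 min, overtime 0 h 40 min.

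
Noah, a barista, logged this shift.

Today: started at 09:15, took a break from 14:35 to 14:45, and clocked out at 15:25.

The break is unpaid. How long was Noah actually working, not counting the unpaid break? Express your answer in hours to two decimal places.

6.00 hours

Today: 09:15–15:25 = 6 h 10 min; less 10 min break → 6 h 0 min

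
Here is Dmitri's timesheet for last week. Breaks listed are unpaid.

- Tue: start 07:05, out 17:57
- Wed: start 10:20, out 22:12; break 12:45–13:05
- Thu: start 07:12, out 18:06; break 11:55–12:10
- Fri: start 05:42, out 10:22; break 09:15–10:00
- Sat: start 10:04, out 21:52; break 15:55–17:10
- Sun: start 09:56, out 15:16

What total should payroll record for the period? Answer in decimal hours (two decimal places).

Tue: 07:05–17:57 = 10 h 52 min
Wed: 10:20–22:12 = 11 h 52 min; less 20 min break → 11 h 32 min
Thu: 07:12–18:06 = 10 h 54 min; less 15 min break → 10 h 39 min
Fri: 05:42–10:22 = 4 h 40 min; less 45 min break → 3 h 55 min
Sat: 10:04–21:52 = 11 h 48 min; less 75 min break → 10 h 33 min
Sun: 09:56–15:16 = 5 h 20 min
Total: 10 h 52 min + 11 h 32 min + 10 h 39 min + 3 h 55 min + 10 h 33 min + 5 h 20 min = 52 h 51 min.

52.85 hours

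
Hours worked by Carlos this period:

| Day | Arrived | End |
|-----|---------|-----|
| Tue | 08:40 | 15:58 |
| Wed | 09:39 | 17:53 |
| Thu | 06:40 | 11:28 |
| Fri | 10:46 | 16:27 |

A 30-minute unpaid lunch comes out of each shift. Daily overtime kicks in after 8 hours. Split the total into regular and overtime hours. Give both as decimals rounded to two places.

Tue: 08:40–15:58 = 7 h 18 min; less 30 min break → 6 h 48 min
Wed: 09:39–17:53 = 8 h 14 min; less 30 min break → 7 h 44 min
Thu: 06:40–11:28 = 4 h 48 min; less 30 min break → 4 h 18 min
Fri: 10:46–16:27 = 5 h 41 min; less 30 min break → 5 h 11 min
Tue reg 6 h 48 min / OT 0 h 0 min; Wed reg 7 h 44 min / OT 0 h 0 min; Thu reg 4 h 18 min / OT 0 h 0 min; Fri reg 5 h 11 min / OT 0 h 0 min.
Totals: regular 24 h 1 min, overtime 0 h 0 min.

Regular 24.02 hours, overtime 0.00 hours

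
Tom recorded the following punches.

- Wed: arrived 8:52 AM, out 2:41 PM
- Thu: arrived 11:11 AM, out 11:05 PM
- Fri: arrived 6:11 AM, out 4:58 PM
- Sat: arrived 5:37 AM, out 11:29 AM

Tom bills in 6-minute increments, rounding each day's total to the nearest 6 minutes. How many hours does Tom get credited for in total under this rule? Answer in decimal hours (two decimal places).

34.40 hours

Wed: 8:52 AM–2:41 PM = 5 h 49 min → rounds to 5 h 48 min
Thu: 11:11 AM–11:05 PM = 11 h 54 min → rounds to 11 h 54 min
Fri: 6:11 AM–4:58 PM = 10 h 47 min → rounds to 10 h 48 min
Sat: 5:37 AM–11:29 AM = 5 h 52 min → rounds to 5 h 54 min
Total credited: 34 h 24 min.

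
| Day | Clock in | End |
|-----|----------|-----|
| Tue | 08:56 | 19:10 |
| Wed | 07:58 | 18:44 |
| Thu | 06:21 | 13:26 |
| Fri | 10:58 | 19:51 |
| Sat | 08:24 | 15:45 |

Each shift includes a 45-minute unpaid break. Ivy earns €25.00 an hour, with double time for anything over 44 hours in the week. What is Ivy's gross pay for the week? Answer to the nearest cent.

Tue: 08:56–19:10 = 10 h 14 min; less 45 min break → 9 h 29 min
Wed: 07:58–18:44 = 10 h 46 min; less 45 min break → 10 h 1 min
Thu: 06:21–13:26 = 7 h 5 min; less 45 min break → 6 h 20 min
Fri: 10:58–19:51 = 8 h 53 min; less 45 min break → 8 h 8 min
Sat: 08:24–15:45 = 7 h 21 min; less 45 min break → 6 h 36 min
Total worked: 40 h 34 min = 2434 min.
Regular 40 h 34 min = 2434 min at €25.00/h; overtime 0 h 0 min = 0 min at €50.00/h.
Pay = (2434 × €25.00 + 0 × €50.00) ÷ 60 = €1014.17.

€1014.17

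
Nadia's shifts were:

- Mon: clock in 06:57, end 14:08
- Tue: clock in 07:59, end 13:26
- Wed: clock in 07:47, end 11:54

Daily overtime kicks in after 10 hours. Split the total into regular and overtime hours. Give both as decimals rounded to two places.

Regular 16.75 hours, overtime 0.00 hours

Mon: 06:57–14:08 = 7 h 11 min
Tue: 07:59–13:26 = 5 h 27 min
Wed: 07:47–11:54 = 4 h 7 min
Mon reg 7 h 11 min / OT 0 h 0 min; Tue reg 5 h 27 min / OT 0 h 0 min; Wed reg 4 h 7 min / OT 0 h 0 min.
Totals: regular 16 h 45 min, overtime 0 h 0 min.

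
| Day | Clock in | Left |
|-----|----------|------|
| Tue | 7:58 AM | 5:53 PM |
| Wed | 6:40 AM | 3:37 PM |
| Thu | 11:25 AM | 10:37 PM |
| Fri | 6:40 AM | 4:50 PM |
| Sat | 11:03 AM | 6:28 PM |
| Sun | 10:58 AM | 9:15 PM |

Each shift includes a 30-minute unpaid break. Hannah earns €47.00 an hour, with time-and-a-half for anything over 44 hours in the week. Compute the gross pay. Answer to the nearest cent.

€2838.80

Tue: 7:58 AM–5:53 PM = 9 h 55 min; less 30 min break → 9 h 25 min
Wed: 6:40 AM–3:37 PM = 8 h 57 min; less 30 min break → 8 h 27 min
Thu: 11:25 AM–10:37 PM = 11 h 12 min; less 30 min break → 10 h 42 min
Fri: 6:40 AM–4:50 PM = 10 h 10 min; less 30 min break → 9 h 40 min
Sat: 11:03 AM–6:28 PM = 7 h 25 min; less 30 min break → 6 h 55 min
Sun: 10:58 AM–9:15 PM = 10 h 17 min; less 30 min break → 9 h 47 min
Total worked: 54 h 56 min = 3296 min.
Regular 44 h 0 min = 2640 min at €47.00/h; overtime 10 h 56 min = 656 min at €70.50/h.
Pay = (2640 × €47.00 + 656 × €70.50) ÷ 60 = €2838.80.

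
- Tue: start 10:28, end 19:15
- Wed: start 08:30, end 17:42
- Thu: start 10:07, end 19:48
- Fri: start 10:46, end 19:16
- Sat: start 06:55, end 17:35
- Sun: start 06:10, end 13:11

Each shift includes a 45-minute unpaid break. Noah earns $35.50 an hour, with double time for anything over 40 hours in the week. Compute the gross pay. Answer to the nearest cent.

$2083.85

Tue: 10:28–19:15 = 8 h 47 min; less 45 min break → 8 h 2 min
Wed: 08:30–17:42 = 9 h 12 min; less 45 min break → 8 h 27 min
Thu: 10:07–19:48 = 9 h 41 min; less 45 min break → 8 h 56 min
Fri: 10:46–19:16 = 8 h 30 min; less 45 min break → 7 h 45 min
Sat: 06:55–17:35 = 10 h 40 min; less 45 min break → 9 h 55 min
Sun: 06:10–13:11 = 7 h 1 min; less 45 min break → 6 h 16 min
Total worked: 49 h 21 min = 2961 min.
Regular 40 h 0 min = 2400 min at $35.50/h; overtime 9 h 21 min = 561 min at $71.00/h.
Pay = (2400 × $35.50 + 561 × $71.00) ÷ 60 = $2083.85.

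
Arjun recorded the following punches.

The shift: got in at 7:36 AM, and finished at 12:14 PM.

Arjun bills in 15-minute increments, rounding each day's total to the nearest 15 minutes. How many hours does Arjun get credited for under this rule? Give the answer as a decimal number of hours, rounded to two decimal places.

4.75 hours

The shift: 7:36 AM–12:14 PM = 4 h 38 min → rounds to 4 h 45 min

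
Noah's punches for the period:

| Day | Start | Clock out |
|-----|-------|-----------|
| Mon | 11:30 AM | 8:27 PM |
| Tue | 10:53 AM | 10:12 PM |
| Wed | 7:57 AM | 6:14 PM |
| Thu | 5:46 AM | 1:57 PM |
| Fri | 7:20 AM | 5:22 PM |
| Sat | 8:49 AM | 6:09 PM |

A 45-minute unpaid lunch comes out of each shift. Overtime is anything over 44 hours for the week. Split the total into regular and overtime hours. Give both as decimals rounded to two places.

Regular 44.00 hours, overtime 9.60 hours

Mon: 11:30 AM–8:27 PM = 8 h 57 min; less 45 min break → 8 h 12 min
Tue: 10:53 AM–10:12 PM = 11 h 19 min; less 45 min break → 10 h 34 min
Wed: 7:57 AM–6:14 PM = 10 h 17 min; less 45 min break → 9 h 32 min
Thu: 5:46 AM–1:57 PM = 8 h 11 min; less 45 min break → 7 h 26 min
Fri: 7:20 AM–5:22 PM = 10 h 2 min; less 45 min break → 9 h 17 min
Sat: 8:49 AM–6:09 PM = 9 h 20 min; less 45 min break → 8 h 35 min
Total worked: 53 h 36 min = 53.60 h.
Threshold 44 h → overtime 9 h 36 min, regular 44 h 0 min.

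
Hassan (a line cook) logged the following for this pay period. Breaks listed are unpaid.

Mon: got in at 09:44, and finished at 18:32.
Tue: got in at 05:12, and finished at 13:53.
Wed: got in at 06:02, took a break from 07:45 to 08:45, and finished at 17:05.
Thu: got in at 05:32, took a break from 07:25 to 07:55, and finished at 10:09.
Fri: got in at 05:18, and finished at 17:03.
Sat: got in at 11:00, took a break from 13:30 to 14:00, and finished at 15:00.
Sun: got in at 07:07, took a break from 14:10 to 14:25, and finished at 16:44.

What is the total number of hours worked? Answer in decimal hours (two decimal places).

56.27 hours

Mon: 09:44–18:32 = 8 h 48 min
Tue: 05:12–13:53 = 8 h 41 min
Wed: 06:02–17:05 = 11 h 3 min; less 60 min break → 10 h 3 min
Thu: 05:32–10:09 = 4 h 37 min; less 30 min break → 4 h 7 min
Fri: 05:18–17:03 = 11 h 45 min
Sat: 11:00–15:00 = 4 h 0 min; less 30 min break → 3 h 30 min
Sun: 07:07–16:44 = 9 h 37 min; less 15 min break → 9 h 22 min
Total: 8 h 48 min + 8 h 41 min + 10 h 3 min + 4 h 7 min + 11 h 45 min + 3 h 30 min + 9 h 22 min = 56 h 16 min.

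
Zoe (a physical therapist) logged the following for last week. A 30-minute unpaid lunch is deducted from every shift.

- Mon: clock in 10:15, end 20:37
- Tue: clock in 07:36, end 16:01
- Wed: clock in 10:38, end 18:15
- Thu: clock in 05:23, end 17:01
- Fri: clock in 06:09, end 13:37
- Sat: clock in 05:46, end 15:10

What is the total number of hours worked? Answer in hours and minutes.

Mon: 10:15–20:37 = 10 h 22 min; less 30 min break → 9 h 52 min
Tue: 07:36–16:01 = 8 h 25 min; less 30 min break → 7 h 55 min
Wed: 10:38–18:15 = 7 h 37 min; less 30 min break → 7 h 7 min
Thu: 05:23–17:01 = 11 h 38 min; less 30 min break → 11 h 8 min
Fri: 06:09–13:37 = 7 h 28 min; less 30 min break → 6 h 58 min
Sat: 05:46–15:10 = 9 h 24 min; less 30 min break → 8 h 54 min
Total: 9 h 52 min + 7 h 55 min + 7 h 7 min + 11 h 8 min + 6 h 58 min + 8 h 54 min = 51 h 54 min.

51 h 54 min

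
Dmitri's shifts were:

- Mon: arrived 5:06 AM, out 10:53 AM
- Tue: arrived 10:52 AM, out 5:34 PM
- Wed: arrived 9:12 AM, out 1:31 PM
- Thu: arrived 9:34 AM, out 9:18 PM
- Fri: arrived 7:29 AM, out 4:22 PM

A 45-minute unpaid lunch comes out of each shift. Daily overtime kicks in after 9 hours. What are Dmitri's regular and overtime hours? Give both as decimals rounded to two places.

Mon: 5:06 AM–10:53 AM = 5 h 47 min; less 45 min break → 5 h 2 min
Tue: 10:52 AM–5:34 PM = 6 h 42 min; less 45 min break → 5 h 57 min
Wed: 9:12 AM–1:31 PM = 4 h 19 min; less 45 min break → 3 h 34 min
Thu: 9:34 AM–9:18 PM = 11 h 44 min; less 45 min break → 10 h 59 min
Fri: 7:29 AM–4:22 PM = 8 h 53 min; less 45 min break → 8 h 8 min
Mon reg 5 h 2 min / OT 0 h 0 min; Tue reg 5 h 57 min / OT 0 h 0 min; Wed reg 3 h 34 min / OT 0 h 0 min; Thu reg 9 h 0 min / OT 1 h 59 min; Fri reg 8 h 8 min / OT 0 h 0 min.
Totals: regular 31 h 41 min, overtime 1 h 59 min.

Regular 31.68 hours, overtime 1.98 hours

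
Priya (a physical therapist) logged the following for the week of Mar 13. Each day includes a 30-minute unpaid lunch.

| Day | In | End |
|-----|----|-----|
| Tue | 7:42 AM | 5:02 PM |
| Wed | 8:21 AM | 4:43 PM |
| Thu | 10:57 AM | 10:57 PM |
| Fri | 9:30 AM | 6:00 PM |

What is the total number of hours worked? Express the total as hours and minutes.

Tue: 7:42 AM–5:02 PM = 9 h 20 min; less 30 min break → 8 h 50 min
Wed: 8:21 AM–4:43 PM = 8 h 22 min; less 30 min break → 7 h 52 min
Thu: 10:57 AM–10:57 PM = 12 h 0 min; less 30 min break → 11 h 30 min
Fri: 9:30 AM–6:00 PM = 8 h 30 min; less 30 min break → 8 h 0 min
Total: 8 h 50 min + 7 h 52 min + 11 h 30 min + 8 h 0 min = 36 h 12 min.

36 h 12 min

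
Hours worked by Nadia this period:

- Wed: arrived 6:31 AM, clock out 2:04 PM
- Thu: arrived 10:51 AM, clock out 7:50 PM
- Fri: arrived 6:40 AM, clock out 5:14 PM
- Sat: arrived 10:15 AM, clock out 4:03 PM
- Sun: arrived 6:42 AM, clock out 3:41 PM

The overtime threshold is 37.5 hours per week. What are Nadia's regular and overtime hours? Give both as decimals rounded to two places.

Wed: 6:31 AM–2:04 PM = 7 h 33 min
Thu: 10:51 AM–7:50 PM = 8 h 59 min
Fri: 6:40 AM–5:14 PM = 10 h 34 min
Sat: 10:15 AM–4:03 PM = 5 h 48 min
Sun: 6:42 AM–3:41 PM = 8 h 59 min
Total worked: 41 h 53 min = 41.88 h.
Threshold 37.5 h → overtime 4 h 23 min, regular 37 h 30 min.

Regular 37.50 hours, overtime 4.38 hours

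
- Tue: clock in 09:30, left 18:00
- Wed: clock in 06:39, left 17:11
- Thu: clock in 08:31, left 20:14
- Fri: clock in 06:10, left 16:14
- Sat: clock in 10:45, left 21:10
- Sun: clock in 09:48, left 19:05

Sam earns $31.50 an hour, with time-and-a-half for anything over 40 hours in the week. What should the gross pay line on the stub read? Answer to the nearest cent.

$2229.41

Tue: 09:30–18:00 = 8 h 30 min
Wed: 06:39–17:11 = 10 h 32 min
Thu: 08:31–20:14 = 11 h 43 min
Fri: 06:10–16:14 = 10 h 4 min
Sat: 10:45–21:10 = 10 h 25 min
Sun: 09:48–19:05 = 9 h 17 min
Total worked: 60 h 31 min = 3631 min.
Regular 40 h 0 min = 2400 min at $31.50/h; overtime 20 h 31 min = 1231 min at $47.25/h.
Pay = (2400 × $31.50 + 1231 × $47.25) ÷ 60 = $2229.41.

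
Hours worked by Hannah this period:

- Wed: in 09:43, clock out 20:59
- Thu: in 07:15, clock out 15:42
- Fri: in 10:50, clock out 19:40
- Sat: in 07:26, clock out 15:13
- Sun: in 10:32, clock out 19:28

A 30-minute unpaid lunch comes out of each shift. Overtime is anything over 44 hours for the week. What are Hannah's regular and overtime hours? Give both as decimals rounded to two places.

Regular 42.77 hours, overtime 0.00 hours

Wed: 09:43–20:59 = 11 h 16 min; less 30 min break → 10 h 46 min
Thu: 07:15–15:42 = 8 h 27 min; less 30 min break → 7 h 57 min
Fri: 10:50–19:40 = 8 h 50 min; less 30 min break → 8 h 20 min
Sat: 07:26–15:13 = 7 h 47 min; less 30 min break → 7 h 17 min
Sun: 10:32–19:28 = 8 h 56 min; less 30 min break → 8 h 26 min
Total worked: 42 h 46 min = 42.77 h.
Threshold 44 h → overtime 0 h 0 min, regular 42 h 46 min.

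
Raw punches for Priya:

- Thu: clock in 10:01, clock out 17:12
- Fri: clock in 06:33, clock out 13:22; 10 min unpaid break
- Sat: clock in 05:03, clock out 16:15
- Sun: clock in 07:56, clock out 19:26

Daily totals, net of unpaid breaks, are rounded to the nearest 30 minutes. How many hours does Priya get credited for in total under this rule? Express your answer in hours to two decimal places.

Thu: 10:01–17:12 = 7 h 11 min → rounds to 7 h 0 min
Fri: 06:33–13:22 = 6 h 49 min − 10 min = 6 h 39 min → rounds to 6 h 30 min
Sat: 05:03–16:15 = 11 h 12 min → rounds to 11 h 0 min
Sun: 07:56–19:26 = 11 h 30 min → rounds to 11 h 30 min
Total credited: 36 h 0 min.

36.00 hours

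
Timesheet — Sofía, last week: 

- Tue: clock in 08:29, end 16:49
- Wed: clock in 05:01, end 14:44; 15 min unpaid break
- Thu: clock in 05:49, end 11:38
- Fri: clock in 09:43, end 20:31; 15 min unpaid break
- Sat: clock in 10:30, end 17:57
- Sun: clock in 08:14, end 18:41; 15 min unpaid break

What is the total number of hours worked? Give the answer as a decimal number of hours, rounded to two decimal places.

51.82 hours

Tue: 08:29–16:49 = 8 h 20 min
Wed: 05:01–14:44 = 9 h 43 min; less 15 min break → 9 h 28 min
Thu: 05:49–11:38 = 5 h 49 min
Fri: 09:43–20:31 = 10 h 48 min; less 15 min break → 10 h 33 min
Sat: 10:30–17:57 = 7 h 27 min
Sun: 08:14–18:41 = 10 h 27 min; less 15 min break → 10 h 12 min
Total: 8 h 20 min + 9 h 28 min + 5 h 49 min + 10 h 33 min + 7 h 27 min + 10 h 12 min = 51 h 49 min.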